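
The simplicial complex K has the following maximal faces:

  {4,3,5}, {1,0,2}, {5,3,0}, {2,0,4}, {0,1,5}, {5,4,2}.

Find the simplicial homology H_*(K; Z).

Fix the vertex order 0 < 1 < 2 < 3 < 4 < 5 and write every simplex with vertices in increasing order. Then dim K = 2 and the simplices of K are:

  0-simplices (6): [0], [1], [2], [3], [4], [5]
  1-simplices (12): [0,1], [0,2], [0,3], [0,4], [0,5], [1,2], [1,5], [2,4], [2,5], [3,4], [3,5], [4,5]
  2-simplices (6): [0,1,2], [0,1,5], [0,2,4], [0,3,5], [2,4,5], [3,4,5]

Hence C_0 ≅ Z^6, C_1 ≅ Z^12, C_2 ≅ Z^6.

The boundary map ∂_1: C_1 → C_0 sends each edge [p,q] (with p < q) to q − p. For instance
  ∂[1,5] = [5] − [1].
As a 6×12 matrix over Z this has rank 5, with invariant factors (1,1,1,1,1).

Boundary ∂_2: C_2 → C_1 acts by ∂[p,q,r] = [q,r] − [p,r] + [p,q]. For instance
  ∂[0,1,2] = [1,2] − [0,2] + [0,1],
  ∂[2,4,5] = [4,5] − [2,5] + [2,4].
As a 12×6 matrix over Z this has rank 6, with invariant factors (1,1,1,1,1,1).

From H_k ≅ ker(∂_k) / im(∂_{k+1}) we obtain:

  H_0: rank C_0 − rank ∂_1 = 6 − 5 = 1, and the invariant factors of ∂_1 are all 1, so H_0 = Z.
  H_1: rank ker ∂_1 − rank ∂_2 = (12 − 5) − 6 = 1, and the invariant factors of ∂_2 are all 1, so H_1 = Z.
  H_2: rank ker ∂_2 − rank ∂_3 = (6 − 6) − 0 = 0, and there is no ∂_3, so H_2 = 0.

H_0 ≅ Z,  H_1 ≅ Z,  H_2 = 0.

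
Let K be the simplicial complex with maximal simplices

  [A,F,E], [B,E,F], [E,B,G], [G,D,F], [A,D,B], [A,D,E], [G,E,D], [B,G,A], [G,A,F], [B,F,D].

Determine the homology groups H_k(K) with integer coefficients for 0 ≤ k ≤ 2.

Order the vertices as A < B < D < E < F < G. Listing each simplex with vertices in this order, K has dimension 2 with simplices:

  0-simplices (6): A, B, D, E, F, G
  1-simplices (15): AB, AD, AE, AF, AG, BD, BE, BF, BG, DE, DF, DG, EF, EG, FG
  2-simplices (10): ABD, ABG, ADE, AEF, AFG, BDF, BEF, BEG, DEG, DFG

giving chain groups C_0 ≅ Z^6, C_1 ≅ Z^15, C_2 ≅ Z^10.

∂_1: C_1 → C_0 sends each edge [p,q] (with p < q) to q − p. For instance
  ∂EG = G − E.
The 6×15 boundary matrix has rank 5 and Smith normal form diag(1,1,1,1,1).

∂_2: C_2 → C_1 sends each 2-simplex [p,q,r] to [q,r] − [p,r] + [p,q]. For instance
  ∂AFG = FG − AG + AF,
  ∂ADE = DE − AE + AD.
The resulting 15×10 matrix has rank 10, and its Smith normal form has invariant factors (1,1,1,1,1,1,1,1,1,2).

Reading off H_k = ker ∂_k / im ∂_{k+1}:

  H_0: rank C_0 − rank ∂_1 = 6 − 5 = 1, and the invariant factors of ∂_1 are all 1, so H_0 = Z.
  H_1: rank ker ∂_1 − rank ∂_2 = (15 − 5) − 10 = 0, and ∂_2 has invariant factor 2 > 1, so H_1 = Z/2.
  H_2: rank ker ∂_2 − rank ∂_3 = (10 − 10) − 0 = 0, and there is no ∂_3, so H_2 = 0.

As a check, the Euler characteristic is 6 − 15 + 10 = 1, which agrees with 1 − 0 + 0 = 1.
(K is a triangulation of the real projective plane RP^2.)

H_0 ≅ Z,  H_1 ≅ Z/2,  H_2 = 0.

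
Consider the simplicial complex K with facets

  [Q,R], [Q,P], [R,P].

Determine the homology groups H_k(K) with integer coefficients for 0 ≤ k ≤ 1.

Take the total order P < Q < R on the vertex set. Then K (dimension 1) consists of the simplices:

  0-simplices (3): P, Q, R
  1-simplices (3): PQ, PR, QR

giving chain groups C_0 ≅ Z^3, C_1 ≅ Z^3.

The boundary map ∂_1: C_1 → C_0 sends each edge [p,q] (with p < q) to q − p.
The 3×3 boundary matrix has rank 2 and Smith normal form diag(1,1).

Computing H_k = (kernel of ∂_k) / (image of ∂_{k+1}):

  H_0: rank C_0 − rank ∂_1 = 3 − 2 = 1, and the invariant factors of ∂_1 are all 1, so H_0 ≅ Z.
  H_1: rank ker ∂_1 − rank ∂_2 = (3 − 2) − 0 = 1, and there is no ∂_2, so H_1 ≅ Z.

H_0 ≅ Z,  H_1 ≅ Z.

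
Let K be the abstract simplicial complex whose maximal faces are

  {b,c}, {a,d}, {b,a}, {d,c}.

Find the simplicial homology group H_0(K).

We work with the vertex ordering a < b < c < d. The simplices of K, each written with vertices in increasing order, are:

  0-simplices (4): a, b, c, d
  1-simplices (4): ab, ad, bc, cd

so the chain groups are C_0 ≅ Z^4, C_1 ≅ Z^4.

∂_1: C_1 → C_0 is given by ∂[p,q] = [q] − [p]. For instance
  ∂cd = d − c.
This gives a 4×4 integer matrix of rank 3; reducing to Smith normal form yields diagonal entries (1,1,1).

Reading off H_k = ker ∂_k / im ∂_{k+1}:

  H_0: rank C_0 − rank ∂_1 = 4 − 3 = 1, and the invariant factors of ∂_1 are all 1, so H_0 ≅ Z.

(K is a triangulation of the circle S^1.)

H_0 = Z.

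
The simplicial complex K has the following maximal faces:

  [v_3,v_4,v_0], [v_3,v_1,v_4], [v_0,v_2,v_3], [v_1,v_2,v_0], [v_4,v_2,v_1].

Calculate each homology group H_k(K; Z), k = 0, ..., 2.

K has 5 vertices, 10 edges, 5 triangles.
rank ∂_0 = 0, rank ∂_1 = 4 ⇒ b_0 = 5 − 0 − 4 = 1; all invariant factors of ∂_1 are 1 so no torsion. So H_0 ≅ Z.
rank ∂_1 = 4, rank ∂_2 = 5 ⇒ b_1 = 10 − 4 − 5 = 1; all invariant factors of ∂_2 are 1 so no torsion. So H_1 ≅ Z.
rank ∂_2 = 5, rank ∂_3 = 0 ⇒ b_2 = 5 − 5 − 0 = 0. So H_2 ≅ 0.

H_0 ≅ Z,  H_1 ≅ Z,  H_2 = 0.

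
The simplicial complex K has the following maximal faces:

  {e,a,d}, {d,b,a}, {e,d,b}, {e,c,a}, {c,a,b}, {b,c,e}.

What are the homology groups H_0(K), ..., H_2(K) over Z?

Order the vertices as a < b < c < d < e. Listing each simplex with vertices in this order, K has dimension 2 with simplices:

  0-simplices (5): a, b, c, d, e
  1-simplices (9): ab, ac, ad, ae, bc, bd, be, ce, de
  2-simplices (6): abc, abd, ace, ade, bce, bde

giving chain groups C_0 ≅ Z^5, C_1 ≅ Z^9, C_2 ≅ Z^6.

The boundary map ∂_1: C_1 → C_0 is given by ∂[p,q] = [q] − [p]. For instance
  ∂ae = e − a.
The 5×9 boundary matrix has rank 4 and Smith normal form diag(1,1,1,1).

∂_2: C_2 → C_1 maps a triangle to the signed sum of its edges. For instance
  ∂bde = de − be + bd,
  ∂ade = de − ae + ad.
The resulting 9×6 matrix has rank 5, and its Smith normal form has invariant factors (1,1,1,1,1).

Reading off H_k = ker ∂_k / im ∂_{k+1}:

  H_0: rank C_0 − rank ∂_1 = 5 − 4 = 1, and the invariant factors of ∂_1 are all 1, so H_0 ≅ Z.
  H_1: rank ker ∂_1 − rank ∂_2 = (9 − 4) − 5 = 0, and the invariant factors of ∂_2 are all 1, so H_1 ≅ 0.
  H_2: rank ker ∂_2 − rank ∂_3 = (6 − 5) − 0 = 1, and there is no ∂_3, so H_2 ≅ Z.

As a check, the Euler characteristic is 5 − 9 + 6 = 2, which agrees with 1 − 0 + 1 = 2.

H_0 = Z,  H_1 = 0,  H_2 = Z.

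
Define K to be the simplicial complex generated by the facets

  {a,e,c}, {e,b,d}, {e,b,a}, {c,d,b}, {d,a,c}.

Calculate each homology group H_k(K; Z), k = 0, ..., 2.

H_0 ≅ Z,  H_1 ≅ Z,  H_2 = 0.

Fix the vertex order a < b < c < d < e and write every simplex with vertices in increasing order. Then dim K = 2 and the simplices of K are:

  0-simplices (5): a, b, c, d, e
  1-simplices (10): ab, ac, ad, ae, bc, bd, be, cd, ce, de
  2-simplices (5): abe, acd, ace, bcd, bde

giving chain groups C_0 ≅ Z^5, C_1 ≅ Z^10, C_2 ≅ Z^5.

Boundary ∂_1: C_1 → C_0 maps an edge to its endpoints' difference, ∂[p,q] = q − p.
As a 5×10 matrix over Z this has rank 4, with invariant factors (1,1,1,1).

Boundary ∂_2: C_2 → C_1 maps a triangle to the signed sum of its edges. For instance
  ∂bcd = cd − bd + bc,
  ∂ace = ce − ae + ac.
This gives a 10×5 integer matrix of rank 5; reducing to Smith normal form yields diagonal entries (1,1,1,1,1).

Reading off H_k = ker ∂_k / im ∂_{k+1}:

  H_0: rank C_0 − rank ∂_1 = 5 − 4 = 1, and the invariant factors of ∂_1 are all 1, so H_0 = Z.
  H_1: rank ker ∂_1 − rank ∂_2 = (10 − 4) − 5 = 1, and the invariant factors of ∂_2 are all 1, so H_1 = Z.
  H_2: rank ker ∂_2 − rank ∂_3 = (5 − 5) − 0 = 0, and there is no ∂_3, so H_2 = 0.

(K is a triangulation of the Möbius band.)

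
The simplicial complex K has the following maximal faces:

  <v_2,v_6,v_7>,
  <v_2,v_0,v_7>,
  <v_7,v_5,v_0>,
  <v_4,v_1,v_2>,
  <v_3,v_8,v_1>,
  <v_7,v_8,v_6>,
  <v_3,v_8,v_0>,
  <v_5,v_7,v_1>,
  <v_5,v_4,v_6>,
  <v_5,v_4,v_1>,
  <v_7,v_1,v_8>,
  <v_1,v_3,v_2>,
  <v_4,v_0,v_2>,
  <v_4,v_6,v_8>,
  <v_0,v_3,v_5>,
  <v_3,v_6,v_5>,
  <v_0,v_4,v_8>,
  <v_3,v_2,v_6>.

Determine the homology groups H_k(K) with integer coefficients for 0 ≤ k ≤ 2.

Fix the vertex order v_0 < v_1 < v_2 < v_3 < v_4 < v_5 < v_6 < v_7 < v_8 and write every simplex with vertices in increasing order. Then dim K = 2 and the simplices of K are:

  0-simplices (9): [v_0], [v_1], [v_2], [v_3], [v_4], [v_5], [v_6], [v_7], [v_8]
  1-simplices (27): (27 of them)
  2-simplices (18): (18 of them)

so the chain groups are C_0 ≅ Z^9, C_1 ≅ Z^27, C_2 ≅ Z^18.

The boundary map ∂_1: C_1 → C_0 is given by ∂[p,q] = [q] − [p]. For instance
  ∂[v_5,v_6] = [v_6] − [v_5].
The resulting 9×27 matrix has rank 8, and its Smith normal form has invariant factors (1,1,1,1,1,1,1,1).

∂_2: C_2 → C_1 acts by ∂[p,q,r] = [q,r] − [p,r] + [p,q]. For instance
  ∂[v_3,v_5,v_6] = [v_5,v_6] − [v_3,v_6] + [v_3,v_5],
  ∂[v_0,v_2,v_4] = [v_2,v_4] − [v_0,v_4] + [v_0,v_2].
As a 27×18 matrix over Z this has rank 17, with invariant factors (1,1,1,1,1,1,1,1,1,1,1,1,1,1,1,1,1).

From H_k ≅ ker(∂_k) / im(∂_{k+1}) we obtain:

  H_0: rank C_0 − rank ∂_1 = 9 − 8 = 1, and the invariant factors of ∂_1 are all 1, so H_0 = Z.
  H_1: rank ker ∂_1 − rank ∂_2 = (27 − 8) − 17 = 2, and the invariant factors of ∂_2 are all 1, so H_1 = Z^2.
  H_2: rank ker ∂_2 − rank ∂_3 = (18 − 17) − 0 = 1, and there is no ∂_3, so H_2 = Z.

As a check, the Euler characteristic is 9 − 27 + 18 = 0, which agrees with 1 − 2 + 1 = 0.
(K is a triangulation of the torus T^2.)

H_0 = Z,  H_1 = Z^2,  H_2 = Z.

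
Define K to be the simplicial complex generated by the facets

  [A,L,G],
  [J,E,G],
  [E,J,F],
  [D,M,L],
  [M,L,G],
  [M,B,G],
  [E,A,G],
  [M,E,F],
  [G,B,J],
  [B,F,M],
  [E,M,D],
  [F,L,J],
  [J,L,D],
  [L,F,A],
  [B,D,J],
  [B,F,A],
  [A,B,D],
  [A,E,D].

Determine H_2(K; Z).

K has 9 vertices, 27 edges, 18 triangles.
rank ∂_2 = 17, rank ∂_3 = 0 ⇒ b_2 = 18 − 17 − 0 = 1. So H_2 = Z.

H_2 = Z.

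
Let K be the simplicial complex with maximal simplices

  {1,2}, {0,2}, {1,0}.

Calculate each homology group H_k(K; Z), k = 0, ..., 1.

H_0 = Z,  H_1 = Z.

Order the vertices as 0 < 1 < 2. Listing each simplex with vertices in this order, K has dimension 1 with simplices:

  0-simplices (3): [0], [1], [2]
  1-simplices (3): [0,1], [0,2], [1,2]

Hence C_0 ≅ Z^3, C_1 ≅ Z^3.

The boundary map ∂_1: C_1 → C_0 maps an edge to its endpoints' difference, ∂[p,q] = q − p.
The 3×3 boundary matrix has rank 2 and Smith normal form diag(1,1).

Computing H_k = (kernel of ∂_k) / (image of ∂_{k+1}):

  H_0: rank C_0 − rank ∂_1 = 3 − 2 = 1, and the invariant factors of ∂_1 are all 1, so H_0 = Z.
  H_1: rank ker ∂_1 − rank ∂_2 = (3 − 2) − 0 = 1, and there is no ∂_2, so H_1 = Z.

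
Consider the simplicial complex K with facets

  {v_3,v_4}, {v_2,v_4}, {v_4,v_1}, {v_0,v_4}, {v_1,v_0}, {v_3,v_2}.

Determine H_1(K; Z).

H_1 = Z^2.

We work with the vertex ordering v_0 < v_1 < v_2 < v_3 < v_4. The simplices of K, each written with vertices in increasing order, are:

  0-simplices (5): [v_0], [v_1], [v_2], [v_3], [v_4]
  1-simplices (6): [v_0,v_1], [v_0,v_4], [v_1,v_4], [v_2,v_3], [v_2,v_4], [v_3,v_4]

giving chain groups C_0 ≅ Z^5, C_1 ≅ Z^6.

Boundary ∂_1: C_1 → C_0 sends each edge [p,q] (with p < q) to q − p.
The resulting 5×6 matrix has rank 4, and its Smith normal form has invariant factors (1,1,1,1).

Computing H_k = (kernel of ∂_k) / (image of ∂_{k+1}):

  H_1: rank ker ∂_1 − rank ∂_2 = (6 − 4) − 0 = 2, and there is no ∂_2, so H_1 = Z^2.

(K is a triangulation of a wedge of 2 circles.)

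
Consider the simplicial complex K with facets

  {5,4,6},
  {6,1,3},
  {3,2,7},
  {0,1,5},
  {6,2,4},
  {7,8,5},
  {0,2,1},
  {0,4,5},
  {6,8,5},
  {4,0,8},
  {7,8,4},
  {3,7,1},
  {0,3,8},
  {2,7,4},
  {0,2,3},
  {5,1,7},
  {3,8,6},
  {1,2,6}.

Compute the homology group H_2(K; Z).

Take the total order 0 < 1 < 2 < 3 < 4 < 5 < 6 < 7 < 8 on the vertex set. Then K (dimension 2) consists of the simplices:

  0-simplices (9): [0], [1], [2], [3], [4], [5], [6], [7], [8]
  1-simplices (27): (27 of them)
  2-simplices (18): [0,1,2], [0,1,5], [0,2,3], [0,3,8], [0,4,5], [0,4,8], [1,2,6], [1,3,6], [1,3,7], [1,5,7], [2,3,7], [2,4,6], [2,4,7], [3,6,8], [4,5,6], [4,7,8], [5,6,8], [5,7,8]

Hence C_0 ≅ Z^9, C_1 ≅ Z^27, C_2 ≅ Z^18.

The boundary map ∂_1: C_1 → C_0 sends each edge [p,q] (with p < q) to q − p. For instance
  ∂[4,5] = [5] − [4].
The resulting 9×27 matrix has rank 8, and its Smith normal form has invariant factors (1,1,1,1,1,1,1,1).

∂_2: C_2 → C_1 maps a triangle to the signed sum of its edges. For instance
  ∂[0,1,2] = [1,2] − [0,2] + [0,1],
  ∂[0,1,5] = [1,5] − [0,5] + [0,1].
The 27×18 boundary matrix has rank 18 and Smith normal form diag(1,1,1,1,1,1,1,1,1,1,1,1,1,1,1,1,1,2).

Computing H_k = (kernel of ∂_k) / (image of ∂_{k+1}):

  H_2: rank ker ∂_2 − rank ∂_3 = (18 − 18) − 0 = 0, and there is no ∂_3, so H_2 = 0.

(K is a triangulation of the Klein bottle.)

H_2 = 0.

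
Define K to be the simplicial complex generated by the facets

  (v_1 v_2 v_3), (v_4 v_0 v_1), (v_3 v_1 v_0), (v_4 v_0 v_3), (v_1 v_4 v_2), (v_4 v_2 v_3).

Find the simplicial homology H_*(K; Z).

K has 5 vertices, 9 edges, 6 triangles.
rank ∂_0 = 0, rank ∂_1 = 4 ⇒ b_0 = 5 − 0 − 4 = 1; all invariant factors of ∂_1 are 1 so no torsion. So H_0 ≅ Z.
rank ∂_1 = 4, rank ∂_2 = 5 ⇒ b_1 = 9 − 4 − 5 = 0; all invariant factors of ∂_2 are 1 so no torsion. So H_1 ≅ 0.
rank ∂_2 = 5, rank ∂_3 = 0 ⇒ b_2 = 6 − 5 − 0 = 1. So H_2 ≅ Z.

H_0 ≅ Z,  H_1 = 0,  H_2 ≅ Z.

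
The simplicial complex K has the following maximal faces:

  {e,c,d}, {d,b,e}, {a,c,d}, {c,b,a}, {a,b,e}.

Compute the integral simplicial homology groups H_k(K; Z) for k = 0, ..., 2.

Take the total order a < b < c < d < e on the vertex set. Then K (dimension 2) consists of the simplices:

  0-simplices (5): a, b, c, d, e
  1-simplices (10): ab, ac, ad, ae, bc, bd, be, cd, ce, de
  2-simplices (5): abc, abe, acd, bde, cde

Hence C_0 ≅ Z^5, C_1 ≅ Z^10, C_2 ≅ Z^5.

∂_1: C_1 → C_0 sends each edge [p,q] (with p < q) to q − p. For instance
  ∂de = e − d.
The 5×10 boundary matrix has rank 4 and Smith normal form diag(1,1,1,1).

The boundary map ∂_2: C_2 → C_1 sends each 2-simplex [p,q,r] to [q,r] − [p,r] + [p,q]. For instance
  ∂cde = de − ce + cd,
  ∂acd = cd − ad + ac.
The resulting 10×5 matrix has rank 5, and its Smith normal form has invariant factors (1,1,1,1,1).

From H_k ≅ ker(∂_k) / im(∂_{k+1}) we obtain:

  H_0: rank C_0 − rank ∂_1 = 5 − 4 = 1, and the invariant factors of ∂_1 are all 1, so H_0 = Z.
  H_1: rank ker ∂_1 − rank ∂_2 = (10 − 4) − 5 = 1, and the invariant factors of ∂_2 are all 1, so H_1 = Z.
  H_2: rank ker ∂_2 − rank ∂_3 = (5 − 5) − 0 = 0, and there is no ∂_3, so H_2 = 0.

H_0 = Z,  H_1 = Z,  H_2 = 0.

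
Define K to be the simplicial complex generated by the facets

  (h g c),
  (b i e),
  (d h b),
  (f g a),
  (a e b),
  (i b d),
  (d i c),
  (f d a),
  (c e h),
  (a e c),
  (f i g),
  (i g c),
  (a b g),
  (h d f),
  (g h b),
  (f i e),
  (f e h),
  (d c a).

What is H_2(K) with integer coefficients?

H_2 = Z.

Take the total order a < b < c < d < e < f < g < h < i on the vertex set. Then K (dimension 2) consists of the simplices:

  0-simplices (9): a, b, c, d, e, f, g, h, i
  1-simplices (27): ab, ac, ad, ae, af, ag, bd, be, bg, bh, bi, cd, ce, cg, ch, ci, df, dh, di, ef, eh, ei, fg, fh, fi, gh, gi
  2-simplices (18): abe, abg, acd, ace, adf, afg, bdh, bdi, bei, bgh, cdi, ceh, cgh, cgi, dfh, efh, efi, fgi

Hence C_0 ≅ Z^9, C_1 ≅ Z^27, C_2 ≅ Z^18.

∂_1: C_1 → C_0 is given by ∂[p,q] = [q] − [p].
This gives a 9×27 integer matrix of rank 8; reducing to Smith normal form yields diagonal entries (1,1,1,1,1,1,1,1).

Boundary ∂_2: C_2 → C_1 maps a triangle to the signed sum of its edges. For instance
  ∂abg = bg − ag + ab,
  ∂fgi = gi − fi + fg.
The 27×18 boundary matrix has rank 17 and Smith normal form diag(1,1,1,1,1,1,1,1,1,1,1,1,1,1,1,1,1).

Now H_k = ker ∂_k / im ∂_{k+1}, so:

  H_2: rank ker ∂_2 − rank ∂_3 = (18 − 17) − 0 = 1, and there is no ∂_3, so H_2 = Z.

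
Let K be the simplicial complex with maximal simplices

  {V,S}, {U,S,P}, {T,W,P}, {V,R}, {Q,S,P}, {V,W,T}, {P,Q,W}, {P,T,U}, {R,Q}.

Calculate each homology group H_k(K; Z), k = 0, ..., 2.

H_0 ≅ Z,  H_1 ≅ Z^2,  H_2 = 0.

Fix the vertex order P < Q < R < S < T < U < V < W and write every simplex with vertices in increasing order. Then dim K = 2 and the simplices of K are:

  0-simplices (8): P, Q, R, S, T, U, V, W
  1-simplices (15): PQ, PS, PT, PU, PW, QR, QS, QW, RV, SU, SV, TU, TV, TW, VW
  2-simplices (6): PQS, PQW, PSU, PTU, PTW, TVW

giving chain groups C_0 ≅ Z^8, C_1 ≅ Z^15, C_2 ≅ Z^6.

∂_1: C_1 → C_0 sends each edge [p,q] (with p < q) to q − p. For instance
  ∂PU = U − P.
This gives a 8×15 integer matrix of rank 7; reducing to Smith normal form yields diagonal entries (1,1,1,1,1,1,1).

Boundary ∂_2: C_2 → C_1 acts by ∂[p,q,r] = [q,r] − [p,r] + [p,q]. For instance
  ∂PSU = SU − PU + PS,
  ∂PQS = QS − PS + PQ.
As a 15×6 matrix over Z this has rank 6, with invariant factors (1,1,1,1,1,1).

Now H_k = ker ∂_k / im ∂_{k+1}, so:

  H_0: rank C_0 − rank ∂_1 = 8 − 7 = 1, and the invariant factors of ∂_1 are all 1, so H_0 ≅ Z.
  H_1: rank ker ∂_1 − rank ∂_2 = (15 − 7) − 6 = 2, and the invariant factors of ∂_2 are all 1, so H_1 ≅ Z^2.
  H_2: rank ker ∂_2 − rank ∂_3 = (6 − 6) − 0 = 0, and there is no ∂_3, so H_2 ≅ 0.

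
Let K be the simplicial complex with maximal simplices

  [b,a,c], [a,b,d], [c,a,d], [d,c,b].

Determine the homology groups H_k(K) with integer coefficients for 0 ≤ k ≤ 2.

H_0 = Z,  H_1 = 0,  H_2 = Z.

Take the total order a < b < c < d on the vertex set. Then K (dimension 2) consists of the simplices:

  0-simplices (4): a, b, c, d
  1-simplices (6): ab, ac, ad, bc, bd, cd
  2-simplices (4): abc, abd, acd, bcd

giving chain groups C_0 ≅ Z^4, C_1 ≅ Z^6, C_2 ≅ Z^4.

Boundary ∂_1: C_1 → C_0 is given by ∂[p,q] = [q] − [p].
As a 4×6 matrix over Z this has rank 3, with invariant factors (1,1,1).

∂_2: C_2 → C_1 acts by ∂[p,q,r] = [q,r] − [p,r] + [p,q]. For instance
  ∂bcd = cd − bd + bc,
  ∂abd = bd − ad + ab.
As a 6×4 matrix over Z this has rank 3, with invariant factors (1,1,1).

Reading off H_k = ker ∂_k / im ∂_{k+1}:

  H_0: rank C_0 − rank ∂_1 = 4 − 3 = 1, and the invariant factors of ∂_1 are all 1, so H_0 = Z.
  H_1: rank ker ∂_1 − rank ∂_2 = (6 − 3) − 3 = 0, and the invariant factors of ∂_2 are all 1, so H_1 = 0.
  H_2: rank ker ∂_2 − rank ∂_3 = (4 − 3) − 0 = 1, and there is no ∂_3, so H_2 = Z.

As a check, the Euler characteristic is 4 − 6 + 4 = 2, which agrees with 1 − 0 + 1 = 2.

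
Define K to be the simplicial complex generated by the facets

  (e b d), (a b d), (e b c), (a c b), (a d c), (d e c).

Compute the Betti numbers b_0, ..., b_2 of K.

b_0 = 1, b_1 = 0, b_2 = 1.

We work with the vertex ordering a < b < c < d < e. The simplices of K, each written with vertices in increasing order, are:

  0-simplices (5): a, b, c, d, e
  1-simplices (9): ab, ac, ad, bc, bd, be, cd, ce, de
  2-simplices (6): abc, abd, acd, bce, bde, cde

so the chain groups are C_0 ≅ Z^5, C_1 ≅ Z^9, C_2 ≅ Z^6.

Boundary ∂_1: C_1 → C_0 is given by ∂[p,q] = [q] − [p]. For instance
  ∂be = e − b.
This gives a 5×9 integer matrix of rank 4; reducing to Smith normal form yields diagonal entries (1,1,1,1).

∂_2: C_2 → C_1 maps a triangle to the signed sum of its edges. For instance
  ∂acd = cd − ad + ac,
  ∂abc = bc − ac + ab.
The resulting 9×6 matrix has rank 5, and its Smith normal form has invariant factors (1,1,1,1,1).

Computing H_k = (kernel of ∂_k) / (image of ∂_{k+1}):

  H_0: rank C_0 − rank ∂_1 = 5 − 4 = 1, and the invariant factors of ∂_1 are all 1, so H_0 ≅ Z.
  H_1: rank ker ∂_1 − rank ∂_2 = (9 − 4) − 5 = 0, and the invariant factors of ∂_2 are all 1, so H_1 ≅ 0.
  H_2: rank ker ∂_2 − rank ∂_3 = (6 − 5) − 0 = 1, and there is no ∂_3, so H_2 ≅ Z.

As a check, the Euler characteristic is 5 − 9 + 6 = 2, which agrees with 1 − 0 + 1 = 2.

Hence the Betti numbers are b_0 = 1, b_1 = 0, b_2 = 1.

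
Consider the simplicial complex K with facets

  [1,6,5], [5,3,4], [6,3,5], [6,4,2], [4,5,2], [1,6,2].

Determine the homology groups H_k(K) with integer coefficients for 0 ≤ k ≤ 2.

Take the total order 1 < 2 < 3 < 4 < 5 < 6 on the vertex set. Then K (dimension 2) consists of the simplices:

  0-simplices (6): [1], [2], [3], [4], [5], [6]
  1-simplices (12): [1,2], [1,5], [1,6], [2,4], [2,5], [2,6], [3,4], [3,5], [3,6], [4,5], [4,6], [5,6]
  2-simplices (6): [1,2,6], [1,5,6], [2,4,5], [2,4,6], [3,4,5], [3,5,6]

so the chain groups are C_0 ≅ Z^6, C_1 ≅ Z^12, C_2 ≅ Z^6.

∂_1: C_1 → C_0 sends each edge [p,q] (with p < q) to q − p. For instance
  ∂[1,2] = [2] − [1].
The 6×12 boundary matrix has rank 5 and Smith normal form diag(1,1,1,1,1).

Boundary ∂_2: C_2 → C_1 acts by ∂[p,q,r] = [q,r] − [p,r] + [p,q]. For instance
  ∂[2,4,6] = [4,6] − [2,6] + [2,4],
  ∂[3,5,6] = [5,6] − [3,6] + [3,5].
The resulting 12×6 matrix has rank 6, and its Smith normal form has invariant factors (1,1,1,1,1,1).

Now H_k = ker ∂_k / im ∂_{k+1}, so:

  H_0: rank C_0 − rank ∂_1 = 6 − 5 = 1, and the invariant factors of ∂_1 are all 1, so H_0 ≅ Z.
  H_1: rank ker ∂_1 − rank ∂_2 = (12 − 5) − 6 = 1, and the invariant factors of ∂_2 are all 1, so H_1 ≅ Z.
  H_2: rank ker ∂_2 − rank ∂_3 = (6 − 6) − 0 = 0, and there is no ∂_3, so H_2 ≅ 0.

As a check, the Euler characteristic is 6 − 12 + 6 = 0, which agrees with 1 − 1 + 0 = 0.
(K is a triangulation of the cylinder S^1 x I.)

H_0 ≅ Z,  H_1 ≅ Z,  H_2 = 0.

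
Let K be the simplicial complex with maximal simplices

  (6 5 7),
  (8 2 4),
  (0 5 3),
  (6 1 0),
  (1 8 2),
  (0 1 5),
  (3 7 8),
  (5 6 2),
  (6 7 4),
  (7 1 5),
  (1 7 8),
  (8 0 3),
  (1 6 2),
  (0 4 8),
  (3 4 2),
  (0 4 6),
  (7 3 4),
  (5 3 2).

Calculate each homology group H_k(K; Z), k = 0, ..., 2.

Take the total order 0 < 1 < 2 < 3 < 4 < 5 < 6 < 7 < 8 on the vertex set. Then K (dimension 2) consists of the simplices:

  0-simplices (9): [0], [1], [2], [3], [4], [5], [6], [7], [8]
  1-simplices (27): (27 of them)
  2-simplices (18): [0,1,5], [0,1,6], [0,3,5], [0,3,8], [0,4,6], [0,4,8], [1,2,6], [1,2,8], [1,5,7], [1,7,8], [2,3,4], [2,3,5], [2,4,8], [2,5,6], [3,4,7], [3,7,8], [4,6,7], [5,6,7]

Hence C_0 ≅ Z^9, C_1 ≅ Z^27, C_2 ≅ Z^18.

Boundary ∂_1: C_1 → C_0 sends each edge [p,q] (with p < q) to q − p. For instance
  ∂[4,6] = [6] − [4].
The 9×27 boundary matrix has rank 8 and Smith normal form diag(1,1,1,1,1,1,1,1).

Boundary ∂_2: C_2 → C_1 acts by ∂[p,q,r] = [q,r] − [p,r] + [p,q]. For instance
  ∂[0,4,6] = [4,6] − [0,6] + [0,4],
  ∂[0,3,8] = [3,8] − [0,8] + [0,3].
The resulting 27×18 matrix has rank 18, and its Smith normal form has invariant factors (1,1,1,1,1,1,1,1,1,1,1,1,1,1,1,1,1,2).

Reading off H_k = ker ∂_k / im ∂_{k+1}:

  H_0: rank C_0 − rank ∂_1 = 9 − 8 = 1, and the invariant factors of ∂_1 are all 1, so H_0 ≅ Z.
  H_1: rank ker ∂_1 − rank ∂_2 = (27 − 8) − 18 = 1, and ∂_2 has invariant factor 2 > 1, so H_1 ≅ Z ⊕ Z_2.
  H_2: rank ker ∂_2 − rank ∂_3 = (18 − 18) − 0 = 0, and there is no ∂_3, so H_2 ≅ 0.

As a check, the Euler characteristic is 9 − 27 + 18 = 0, which agrees with 1 − 1 + 0 = 0.

H_0 = Z,  H_1 = Z ⊕ Z_2,  H_2 = 0.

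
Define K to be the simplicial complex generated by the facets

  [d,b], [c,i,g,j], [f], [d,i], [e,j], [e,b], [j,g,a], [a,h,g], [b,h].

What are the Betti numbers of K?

b_0 = 2, b_1 = 2, b_2 = 0, b_3 = 0.

Fix the vertex order a < b < c < d < e < f < g < h < i < j and write every simplex with vertices in increasing order. Then dim K = 3 and the simplices of K are:

  0-simplices (10): a, b, c, d, e, f, g, h, i, j
  1-simplices (15): ag, ah, aj, bd, be, bh, cg, ci, cj, di, ej, gh, gi, gj, ij
  2-simplices (6): agh, agj, cgi, cgj, cij, gij
  3-simplices (1): cgij

giving chain groups C_0 ≅ Z^10, C_1 ≅ Z^15, C_2 ≅ Z^6, C_3 ≅ Z^1.

∂_1: C_1 → C_0 is given by ∂[p,q] = [q] − [p]. For instance
  ∂ag = g − a.
The 10×15 boundary matrix has rank 8 and Smith normal form diag(1,1,1,1,1,1,1,1).

Boundary ∂_2: C_2 → C_1 sends each 2-simplex [p,q,r] to [q,r] − [p,r] + [p,q]. For instance
  ∂cgj = gj − cj + cg,
  ∂agj = gj − aj + ag.
The resulting 15×6 matrix has rank 5, and its Smith normal form has invariant factors (1,1,1,1,1).

∂_3: C_3 → C_2 sends each 3-simplex σ to the alternating sum Σ_i (−1)^i (σ with its i-th vertex removed). For instance
  ∂cgij = gij − cij + cgj − cgi.
This gives a 6×1 integer matrix of rank 1; reducing to Smith normal form yields diagonal entries (1).

Now H_k = ker ∂_k / im ∂_{k+1}, so:

  H_0: rank C_0 − rank ∂_1 = 10 − 8 = 2, and the invariant factors of ∂_1 are all 1, so H_0 = Z^2.
  H_1: rank ker ∂_1 − rank ∂_2 = (15 − 8) − 5 = 2, and the invariant factors of ∂_2 are all 1, so H_1 = Z^2.
  H_2: rank ker ∂_2 − rank ∂_3 = (6 − 5) − 1 = 0, and the invariant factors of ∂_3 are all 1, so H_2 = 0.
  H_3: rank ker ∂_3 − rank ∂_4 = (1 − 1) − 0 = 0, and there is no ∂_4, so H_3 = 0.

Hence the Betti numbers are b_0 = 2, b_1 = 2, b_2 = 0, b_3 = 0.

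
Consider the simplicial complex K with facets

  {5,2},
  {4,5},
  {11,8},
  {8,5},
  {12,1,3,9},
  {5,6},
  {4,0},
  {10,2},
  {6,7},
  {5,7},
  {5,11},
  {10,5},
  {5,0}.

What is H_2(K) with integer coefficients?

K has 13 vertices, 18 edges, 4 triangles, 1 3-simplex.
rank ∂_2 = 3, rank ∂_3 = 1 ⇒ b_2 = 4 − 3 − 1 = 0; all invariant factors of ∂_3 are 1 so no torsion. So H_2 = 0.

H_2 ≅ 0.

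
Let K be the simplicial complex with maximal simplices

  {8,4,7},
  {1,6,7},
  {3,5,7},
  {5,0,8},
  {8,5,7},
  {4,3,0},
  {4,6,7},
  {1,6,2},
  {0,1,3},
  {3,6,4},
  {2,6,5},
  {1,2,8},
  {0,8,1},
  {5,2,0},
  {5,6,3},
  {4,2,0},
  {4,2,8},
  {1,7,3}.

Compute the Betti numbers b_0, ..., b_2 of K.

We work with the vertex ordering 0 < 1 < 2 < 3 < 4 < 5 < 6 < 7 < 8. The simplices of K, each written with vertices in increasing order, are:

  0-simplices (9): [0], [1], [2], [3], [4], [5], [6], [7], [8]
  1-simplices (27): (27 of them)
  2-simplices (18): [0,1,3], [0,1,8], [0,2,4], [0,2,5], [0,3,4], [0,5,8], [1,2,6], [1,2,8], [1,3,7], [1,6,7], [2,4,8], [2,5,6], [3,4,6], [3,5,6], [3,5,7], [4,6,7], [4,7,8], [5,7,8]

giving chain groups C_0 ≅ Z^9, C_1 ≅ Z^27, C_2 ≅ Z^18.

The boundary map ∂_1: C_1 → C_0 sends each edge [p,q] (with p < q) to q − p. For instance
  ∂[4,8] = [8] − [4].
The 9×27 boundary matrix has rank 8 and Smith normal form diag(1,1,1,1,1,1,1,1).

The boundary map ∂_2: C_2 → C_1 sends each 2-simplex [p,q,r] to [q,r] − [p,r] + [p,q]. For instance
  ∂[2,5,6] = [5,6] − [2,6] + [2,5],
  ∂[0,1,3] = [1,3] − [0,3] + [0,1].
The 27×18 boundary matrix has rank 18 and Smith normal form diag(1,1,1,1,1,1,1,1,1,1,1,1,1,1,1,1,1,2).

From H_k ≅ ker(∂_k) / im(∂_{k+1}) we obtain:

  H_0: rank C_0 − rank ∂_1 = 9 − 8 = 1, and the invariant factors of ∂_1 are all 1, so H_0 ≅ Z.
  H_1: rank ker ∂_1 − rank ∂_2 = (27 − 8) − 18 = 1, and ∂_2 has invariant factor 2 > 1, so H_1 ≅ Z ⊕ Z_2.
  H_2: rank ker ∂_2 − rank ∂_3 = (18 − 18) − 0 = 0, and there is no ∂_3, so H_2 ≅ 0.

Hence the Betti numbers are b_0 = 1, b_1 = 1, b_2 = 0.

b_0 = 1, b_1 = 1, b_2 = 0.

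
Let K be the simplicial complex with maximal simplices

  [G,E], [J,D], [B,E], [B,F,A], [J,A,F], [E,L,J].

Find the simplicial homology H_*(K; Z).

K has 8 vertices, 11 edges, 3 triangles.
rank ∂_0 = 0, rank ∂_1 = 7 ⇒ b_0 = 8 − 0 − 7 = 1; all invariant factors of ∂_1 are 1 so no torsion. So H_0 = Z.
rank ∂_1 = 7, rank ∂_2 = 3 ⇒ b_1 = 11 − 7 − 3 = 1; all invariant factors of ∂_2 are 1 so no torsion. So H_1 = Z.
rank ∂_2 = 3, rank ∂_3 = 0 ⇒ b_2 = 3 − 3 − 0 = 0. So H_2 = 0.

H_0 = Z,  H_1 = Z,  H_2 = 0.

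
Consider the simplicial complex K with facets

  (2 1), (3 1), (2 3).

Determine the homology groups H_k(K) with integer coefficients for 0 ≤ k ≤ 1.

Order the vertices as 1 < 2 < 3. Listing each simplex with vertices in this order, K has dimension 1 with simplices:

  0-simplices (3): [1], [2], [3]
  1-simplices (3): [1,2], [1,3], [2,3]

Hence C_0 ≅ Z^3, C_1 ≅ Z^3.

The boundary map ∂_1: C_1 → C_0 is given by ∂[p,q] = [q] − [p]. For instance
  ∂[2,3] = [3] − [2].
The resulting 3×3 matrix has rank 2, and its Smith normal form has invariant factors (1,1).

Reading off H_k = ker ∂_k / im ∂_{k+1}:

  H_0: rank C_0 − rank ∂_1 = 3 − 2 = 1, and the invariant factors of ∂_1 are all 1, so H_0 ≅ Z.
  H_1: rank ker ∂_1 − rank ∂_2 = (3 − 2) − 0 = 1, and there is no ∂_2, so H_1 ≅ Z.

H_0 = Z,  H_1 = Z.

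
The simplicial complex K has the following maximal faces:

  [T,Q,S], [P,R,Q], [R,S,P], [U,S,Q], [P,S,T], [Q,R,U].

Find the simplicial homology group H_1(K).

H_1 ≅ Z.

Order the vertices as P < Q < R < S < T < U. Listing each simplex with vertices in this order, K has dimension 2 with simplices:

  0-simplices (6): P, Q, R, S, T, U
  1-simplices (12): PQ, PR, PS, PT, QR, QS, QT, QU, RS, RU, ST, SU
  2-simplices (6): PQR, PRS, PST, QRU, QST, QSU

so the chain groups are C_0 ≅ Z^6, C_1 ≅ Z^12, C_2 ≅ Z^6.

∂_1: C_1 → C_0 is given by ∂[p,q] = [q] − [p].
As a 6×12 matrix over Z this has rank 5, with invariant factors (1,1,1,1,1).

Boundary ∂_2: C_2 → C_1 maps a triangle to the signed sum of its edges. For instance
  ∂QST = ST − QT + QS,
  ∂PRS = RS − PS + PR.
The resulting 12×6 matrix has rank 6, and its Smith normal form has invariant factors (1,1,1,1,1,1).

Reading off H_k = ker ∂_k / im ∂_{k+1}:

  H_1: rank ker ∂_1 − rank ∂_2 = (12 − 5) − 6 = 1, and the invariant factors of ∂_2 are all 1, so H_1 = Z.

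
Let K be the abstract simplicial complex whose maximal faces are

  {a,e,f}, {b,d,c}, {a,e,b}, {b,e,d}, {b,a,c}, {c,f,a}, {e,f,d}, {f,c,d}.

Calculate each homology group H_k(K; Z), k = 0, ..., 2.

We work with the vertex ordering a < b < c < d < e < f. The simplices of K, each written with vertices in increasing order, are:

  0-simplices (6): a, b, c, d, e, f
  1-simplices (12): ab, ac, ae, af, bc, bd, be, cd, cf, de, df, ef
  2-simplices (8): abc, abe, acf, aef, bcd, bde, cdf, def

Hence C_0 ≅ Z^6, C_1 ≅ Z^12, C_2 ≅ Z^8.

∂_1: C_1 → C_0 is given by ∂[p,q] = [q] − [p]. For instance
  ∂bc = c − b.
As a 6×12 matrix over Z this has rank 5, with invariant factors (1,1,1,1,1).

Boundary ∂_2: C_2 → C_1 sends each 2-simplex [p,q,r] to [q,r] − [p,r] + [p,q]. For instance
  ∂abe = be − ae + ab,
  ∂abc = bc − ac + ab.
This gives a 12×8 integer matrix of rank 7; reducing to Smith normal form yields diagonal entries (1,1,1,1,1,1,1).

Computing H_k = (kernel of ∂_k) / (image of ∂_{k+1}):

  H_0: rank C_0 − rank ∂_1 = 6 − 5 = 1, and the invariant factors of ∂_1 are all 1, so H_0 ≅ Z.
  H_1: rank ker ∂_1 − rank ∂_2 = (12 − 5) − 7 = 0, and the invariant factors of ∂_2 are all 1, so H_1 ≅ 0.
  H_2: rank ker ∂_2 − rank ∂_3 = (8 − 7) − 0 = 1, and there is no ∂_3, so H_2 ≅ Z.

(K is a triangulation of the 2-sphere S^2.)

H_0 ≅ Z,  H_1 = 0,  H_2 ≅ Z.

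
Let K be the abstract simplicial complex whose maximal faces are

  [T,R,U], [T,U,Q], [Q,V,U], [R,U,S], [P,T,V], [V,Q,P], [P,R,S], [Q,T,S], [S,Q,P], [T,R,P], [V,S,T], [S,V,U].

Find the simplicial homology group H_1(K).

H_1 ≅ Z/2.

Take the total order P < Q < R < S < T < U < V on the vertex set. Then K (dimension 2) consists of the simplices:

  0-simplices (7): P, Q, R, S, T, U, V
  1-simplices (18): PQ, PR, PS, PT, PV, QS, QT, QU, QV, RS, RT, RU, ST, SU, SV, TU, TV, UV
  2-simplices (12): PQS, PQV, PRS, PRT, PTV, QST, QTU, QUV, RSU, RTU, STV, SUV

Hence C_0 ≅ Z^7, C_1 ≅ Z^18, C_2 ≅ Z^12.

∂_1: C_1 → C_0 maps an edge to its endpoints' difference, ∂[p,q] = q − p. For instance
  ∂PQ = Q − P.
This gives a 7×18 integer matrix of rank 6; reducing to Smith normal form yields diagonal entries (1,1,1,1,1,1).

∂_2: C_2 → C_1 maps a triangle to the signed sum of its edges. For instance
  ∂PRT = RT − PT + PR,
  ∂QST = ST − QT + QS.
As a 18×12 matrix over Z this has rank 12, with invariant factors (1,1,1,1,1,1,1,1,1,1,1,2).

From H_k ≅ ker(∂_k) / im(∂_{k+1}) we obtain:

  H_1: rank ker ∂_1 − rank ∂_2 = (18 − 6) − 12 = 0, and ∂_2 has invariant factor 2 > 1, so H_1 = Z/2.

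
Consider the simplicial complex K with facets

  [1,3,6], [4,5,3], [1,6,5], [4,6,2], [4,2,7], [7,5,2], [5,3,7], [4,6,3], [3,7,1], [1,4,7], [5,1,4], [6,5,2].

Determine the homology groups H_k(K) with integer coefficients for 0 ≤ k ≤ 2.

H_0 ≅ Z,  H_1 ≅ Z_2,  H_2 = 0.

Take the total order 1 < 2 < 3 < 4 < 5 < 6 < 7 on the vertex set. Then K (dimension 2) consists of the simplices:

  0-simplices (7): [1], [2], [3], [4], [5], [6], [7]
  1-simplices (18): [1,3], [1,4], [1,5], [1,6], [1,7], [2,4], [2,5], [2,6], [2,7], [3,4], [3,5], [3,6], [3,7], [4,5], [4,6], [4,7], [5,6], [5,7]
  2-simplices (12): [1,3,6], [1,3,7], [1,4,5], [1,4,7], [1,5,6], [2,4,6], [2,4,7], [2,5,6], [2,5,7], [3,4,5], [3,4,6], [3,5,7]

Hence C_0 ≅ Z^7, C_1 ≅ Z^18, C_2 ≅ Z^12.

Boundary ∂_1: C_1 → C_0 maps an edge to its endpoints' difference, ∂[p,q] = q − p. For instance
  ∂[2,7] = [7] − [2].
The resulting 7×18 matrix has rank 6, and its Smith normal form has invariant factors (1,1,1,1,1,1).

∂_2: C_2 → C_1 sends each 2-simplex [p,q,r] to [q,r] − [p,r] + [p,q]. For instance
  ∂[3,4,5] = [4,5] − [3,5] + [3,4],
  ∂[2,4,7] = [4,7] − [2,7] + [2,4].
The resulting 18×12 matrix has rank 12, and its Smith normal form has invariant factors (1,1,1,1,1,1,1,1,1,1,1,2).

From H_k ≅ ker(∂_k) / im(∂_{k+1}) we obtain:

  H_0: rank C_0 − rank ∂_1 = 7 − 6 = 1, and the invariant factors of ∂_1 are all 1, so H_0 ≅ Z.
  H_1: rank ker ∂_1 − rank ∂_2 = (18 − 6) − 12 = 0, and ∂_2 has invariant factor 2 > 1, so H_1 ≅ Z_2.
  H_2: rank ker ∂_2 − rank ∂_3 = (12 − 12) − 0 = 0, and there is no ∂_3, so H_2 ≅ 0.

As a check, the Euler characteristic is 7 − 18 + 12 = 1, which agrees with 1 − 0 + 0 = 1.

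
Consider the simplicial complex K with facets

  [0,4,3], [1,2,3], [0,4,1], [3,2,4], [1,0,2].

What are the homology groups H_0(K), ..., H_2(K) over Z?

K has 5 vertices, 10 edges, 5 triangles.
rank ∂_0 = 0, rank ∂_1 = 4 ⇒ b_0 = 5 − 0 − 4 = 1; all invariant factors of ∂_1 are 1 so no torsion. So H_0 ≅ Z.
rank ∂_1 = 4, rank ∂_2 = 5 ⇒ b_1 = 10 − 4 − 5 = 1; all invariant factors of ∂_2 are 1 so no torsion. So H_1 ≅ Z.
rank ∂_2 = 5, rank ∂_3 = 0 ⇒ b_2 = 5 − 5 − 0 = 0. So H_2 ≅ 0.

H_0 = Z,  H_1 = Z,  H_2 = 0.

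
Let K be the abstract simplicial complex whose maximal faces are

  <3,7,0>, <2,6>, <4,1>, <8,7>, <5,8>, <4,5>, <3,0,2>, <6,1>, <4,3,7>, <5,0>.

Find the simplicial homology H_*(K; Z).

Order the vertices as 0 < 1 < 2 < 3 < 4 < 5 < 6 < 7 < 8. Listing each simplex with vertices in this order, K has dimension 2 with simplices:

  0-simplices (9): [0], [1], [2], [3], [4], [5], [6], [7], [8]
  1-simplices (14): [0,2], [0,3], [0,5], [0,7], [1,4], [1,6], [2,3], [2,6], [3,4], [3,7], [4,5], [4,7], [5,8], [7,8]
  2-simplices (3): [0,2,3], [0,3,7], [3,4,7]

Hence C_0 ≅ Z^9, C_1 ≅ Z^14, C_2 ≅ Z^3.

The boundary map ∂_1: C_1 → C_0 sends each edge [p,q] (with p < q) to q − p. For instance
  ∂[1,6] = [6] − [1].
The 9×14 boundary matrix has rank 8 and Smith normal form diag(1,1,1,1,1,1,1,1).

∂_2: C_2 → C_1 acts by ∂[p,q,r] = [q,r] − [p,r] + [p,q]. For instance
  ∂[0,3,7] = [3,7] − [0,7] + [0,3],
  ∂[0,2,3] = [2,3] − [0,3] + [0,2].
As a 14×3 matrix over Z this has rank 3, with invariant factors (1,1,1).

From H_k ≅ ker(∂_k) / im(∂_{k+1}) we obtain:

  H_0: rank C_0 − rank ∂_1 = 9 − 8 = 1, and the invariant factors of ∂_1 are all 1, so H_0 = Z.
  H_1: rank ker ∂_1 − rank ∂_2 = (14 − 8) − 3 = 3, and the invariant factors of ∂_2 are all 1, so H_1 = Z^3.
  H_2: rank ker ∂_2 − rank ∂_3 = (3 − 3) − 0 = 0, and there is no ∂_3, so H_2 = 0.

As a check, the Euler characteristic is 9 − 14 + 3 = -2, which agrees with 1 − 3 + 0 = -2.

H_0 ≅ Z,  H_1 ≅ Z^3,  H_2 = 0.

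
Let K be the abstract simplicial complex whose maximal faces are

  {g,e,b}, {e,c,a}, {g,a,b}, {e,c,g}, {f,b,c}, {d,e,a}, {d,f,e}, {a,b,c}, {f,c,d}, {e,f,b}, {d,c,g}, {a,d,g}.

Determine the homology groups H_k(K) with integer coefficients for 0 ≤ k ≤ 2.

Fix the vertex order a < b < c < d < e < f < g and write every simplex with vertices in increasing order. Then dim K = 2 and the simplices of K are:

  0-simplices (7): a, b, c, d, e, f, g
  1-simplices (18): ab, ac, ad, ae, ag, bc, be, bf, bg, cd, ce, cf, cg, de, df, dg, ef, eg
  2-simplices (12): abc, abg, ace, ade, adg, bcf, bef, beg, cdf, cdg, ceg, def

Hence C_0 ≅ Z^7, C_1 ≅ Z^18, C_2 ≅ Z^12.

Boundary ∂_1: C_1 → C_0 is given by ∂[p,q] = [q] − [p]. For instance
  ∂dg = g − d.
This gives a 7×18 integer matrix of rank 6; reducing to Smith normal form yields diagonal entries (1,1,1,1,1,1).

Boundary ∂_2: C_2 → C_1 maps a triangle to the signed sum of its edges. For instance
  ∂abg = bg − ag + ab,
  ∂beg = eg − bg + be.
As a 18×12 matrix over Z this has rank 12, with invariant factors (1,1,1,1,1,1,1,1,1,1,1,2).

Now H_k = ker ∂_k / im ∂_{k+1}, so:

  H_0: rank C_0 − rank ∂_1 = 7 − 6 = 1, and the invariant factors of ∂_1 are all 1, so H_0 = Z.
  H_1: rank ker ∂_1 − rank ∂_2 = (18 − 6) − 12 = 0, and ∂_2 has invariant factor 2 > 1, so H_1 = Z/2.
  H_2: rank ker ∂_2 − rank ∂_3 = (12 − 12) − 0 = 0, and there is no ∂_3, so H_2 = 0.

As a check, the Euler characteristic is 7 − 18 + 12 = 1, which agrees with 1 − 0 + 0 = 1.

H_0 = Z,  H_1 = Z/2,  H_2 = 0.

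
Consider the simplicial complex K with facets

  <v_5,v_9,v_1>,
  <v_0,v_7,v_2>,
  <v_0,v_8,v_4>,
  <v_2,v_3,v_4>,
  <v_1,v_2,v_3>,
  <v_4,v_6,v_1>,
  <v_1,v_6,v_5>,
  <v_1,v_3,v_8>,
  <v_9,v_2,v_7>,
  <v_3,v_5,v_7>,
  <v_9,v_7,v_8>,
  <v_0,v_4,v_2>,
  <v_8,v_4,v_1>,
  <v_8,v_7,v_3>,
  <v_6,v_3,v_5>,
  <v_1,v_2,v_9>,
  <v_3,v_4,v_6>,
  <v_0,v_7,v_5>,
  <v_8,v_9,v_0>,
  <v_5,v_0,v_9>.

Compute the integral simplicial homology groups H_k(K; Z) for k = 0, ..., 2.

H_0 = Z,  H_1 = Z ⊕ Z_2,  H_2 = 0.

Take the total order v_0 < v_1 < v_2 < v_3 < v_4 < v_5 < v_6 < v_7 < v_8 < v_9 on the vertex set. Then K (dimension 2) consists of the simplices:

  0-simplices (10): [v_0], [v_1], [v_2], [v_3], [v_4], [v_5], [v_6], [v_7], [v_8], [v_9]
  1-simplices (30): (30 of them)
  2-simplices (20): (20 of them)

Hence C_0 ≅ Z^10, C_1 ≅ Z^30, C_2 ≅ Z^20.

∂_1: C_1 → C_0 maps an edge to its endpoints' difference, ∂[p,q] = q − p.
The 10×30 boundary matrix has rank 9 and Smith normal form diag(1,1,1,1,1,1,1,1,1).

∂_2: C_2 → C_1 sends each 2-simplex [p,q,r] to [q,r] − [p,r] + [p,q]. For instance
  ∂[v_3,v_7,v_8] = [v_7,v_8] − [v_3,v_8] + [v_3,v_7],
  ∂[v_0,v_2,v_4] = [v_2,v_4] − [v_0,v_4] + [v_0,v_2].
This gives a 30×20 integer matrix of rank 20; reducing to Smith normal form yields diagonal entries (1,1,1,1,1,1,1,1,1,1,1,1,1,1,1,1,1,1,1,2).

Reading off H_k = ker ∂_k / im ∂_{k+1}:

  H_0: rank C_0 − rank ∂_1 = 10 − 9 = 1, and the invariant factors of ∂_1 are all 1, so H_0 ≅ Z.
  H_1: rank ker ∂_1 − rank ∂_2 = (30 − 9) − 20 = 1, and ∂_2 has invariant factor 2 > 1, so H_1 ≅ Z ⊕ Z_2.
  H_2: rank ker ∂_2 − rank ∂_3 = (20 − 20) − 0 = 0, and there is no ∂_3, so H_2 ≅ 0.

As a check, the Euler characteristic is 10 − 30 + 20 = 0, which agrees with 1 − 1 + 0 = 0.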